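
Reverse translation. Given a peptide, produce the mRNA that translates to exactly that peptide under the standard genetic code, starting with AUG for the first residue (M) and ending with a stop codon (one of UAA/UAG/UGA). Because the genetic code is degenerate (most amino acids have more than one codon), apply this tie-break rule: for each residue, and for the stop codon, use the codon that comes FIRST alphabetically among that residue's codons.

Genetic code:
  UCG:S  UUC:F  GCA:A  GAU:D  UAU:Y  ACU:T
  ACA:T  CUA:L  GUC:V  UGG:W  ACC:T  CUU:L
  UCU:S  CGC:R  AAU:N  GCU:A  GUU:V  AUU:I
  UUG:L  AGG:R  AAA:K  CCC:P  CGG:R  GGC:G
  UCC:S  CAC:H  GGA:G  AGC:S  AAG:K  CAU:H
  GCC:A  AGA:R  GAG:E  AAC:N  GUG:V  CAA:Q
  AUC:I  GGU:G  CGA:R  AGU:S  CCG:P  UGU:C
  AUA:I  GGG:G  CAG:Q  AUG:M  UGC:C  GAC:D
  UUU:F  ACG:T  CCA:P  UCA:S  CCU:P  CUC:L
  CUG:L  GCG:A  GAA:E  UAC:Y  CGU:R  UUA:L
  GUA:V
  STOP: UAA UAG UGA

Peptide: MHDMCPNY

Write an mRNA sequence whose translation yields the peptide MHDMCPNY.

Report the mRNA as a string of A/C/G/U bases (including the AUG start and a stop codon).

Answer: mRNA: AUGCACGACAUGUGCCCAAACUACUAA

Derivation:
residue 1: M -> AUG (start codon)
residue 2: H codons sorted = CAC,CAU -> pick first = CAC
residue 3: D codons sorted = GAC,GAU -> pick first = GAC
residue 4: M -> AUG (only codon)
residue 5: C codons sorted = UGC,UGU -> pick first = UGC
residue 6: P codons sorted = CCA,CCC,CCG,CCU -> pick first = CCA
residue 7: N codons sorted = AAC,AAU -> pick first = AAC
residue 8: Y codons sorted = UAC,UAU -> pick first = UAC
terminator: stop codons sorted = UAA,UAG,UGA -> pick first = UAA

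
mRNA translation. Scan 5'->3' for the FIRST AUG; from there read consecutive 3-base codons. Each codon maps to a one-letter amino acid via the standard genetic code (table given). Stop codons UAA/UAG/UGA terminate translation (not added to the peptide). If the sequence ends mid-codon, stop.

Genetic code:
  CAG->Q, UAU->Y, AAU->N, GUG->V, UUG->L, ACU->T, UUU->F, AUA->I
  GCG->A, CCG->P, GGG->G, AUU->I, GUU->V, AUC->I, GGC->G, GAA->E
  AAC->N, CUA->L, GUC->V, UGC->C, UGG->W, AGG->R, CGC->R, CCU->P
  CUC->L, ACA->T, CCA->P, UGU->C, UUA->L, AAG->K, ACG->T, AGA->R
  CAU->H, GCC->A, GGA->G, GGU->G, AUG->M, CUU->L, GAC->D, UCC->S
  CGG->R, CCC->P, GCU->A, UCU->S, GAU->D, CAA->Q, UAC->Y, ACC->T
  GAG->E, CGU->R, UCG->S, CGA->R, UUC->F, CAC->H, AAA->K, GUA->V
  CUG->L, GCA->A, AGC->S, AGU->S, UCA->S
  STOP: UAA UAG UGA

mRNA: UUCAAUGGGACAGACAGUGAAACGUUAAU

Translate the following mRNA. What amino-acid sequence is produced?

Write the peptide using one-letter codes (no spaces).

start AUG at pos 4
pos 4: AUG -> M; peptide=M
pos 7: GGA -> G; peptide=MG
pos 10: CAG -> Q; peptide=MGQ
pos 13: ACA -> T; peptide=MGQT
pos 16: GUG -> V; peptide=MGQTV
pos 19: AAA -> K; peptide=MGQTVK
pos 22: CGU -> R; peptide=MGQTVKR
pos 25: UAA -> STOP

Answer: MGQTVKR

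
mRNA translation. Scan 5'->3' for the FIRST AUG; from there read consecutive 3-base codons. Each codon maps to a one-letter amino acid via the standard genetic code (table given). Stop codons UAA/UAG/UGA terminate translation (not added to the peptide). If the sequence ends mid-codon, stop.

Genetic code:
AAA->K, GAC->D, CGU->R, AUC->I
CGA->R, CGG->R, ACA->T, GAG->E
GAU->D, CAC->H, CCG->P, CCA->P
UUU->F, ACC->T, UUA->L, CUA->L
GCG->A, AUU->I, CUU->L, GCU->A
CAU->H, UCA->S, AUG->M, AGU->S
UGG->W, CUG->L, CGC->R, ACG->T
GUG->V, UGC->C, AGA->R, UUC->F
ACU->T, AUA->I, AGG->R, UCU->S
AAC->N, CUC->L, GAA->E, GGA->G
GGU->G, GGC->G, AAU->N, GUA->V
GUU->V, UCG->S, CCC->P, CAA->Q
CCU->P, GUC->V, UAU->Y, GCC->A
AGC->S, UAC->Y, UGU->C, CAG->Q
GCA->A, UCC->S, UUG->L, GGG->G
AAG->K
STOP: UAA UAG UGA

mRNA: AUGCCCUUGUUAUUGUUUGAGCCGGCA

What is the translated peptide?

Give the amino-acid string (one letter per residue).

start AUG at pos 0
pos 0: AUG -> M; peptide=M
pos 3: CCC -> P; peptide=MP
pos 6: UUG -> L; peptide=MPL
pos 9: UUA -> L; peptide=MPLL
pos 12: UUG -> L; peptide=MPLLL
pos 15: UUU -> F; peptide=MPLLLF
pos 18: GAG -> E; peptide=MPLLLFE
pos 21: CCG -> P; peptide=MPLLLFEP
pos 24: GCA -> A; peptide=MPLLLFEPA
pos 27: only 0 nt remain (<3), stop (end of mRNA)

Answer: MPLLLFEPA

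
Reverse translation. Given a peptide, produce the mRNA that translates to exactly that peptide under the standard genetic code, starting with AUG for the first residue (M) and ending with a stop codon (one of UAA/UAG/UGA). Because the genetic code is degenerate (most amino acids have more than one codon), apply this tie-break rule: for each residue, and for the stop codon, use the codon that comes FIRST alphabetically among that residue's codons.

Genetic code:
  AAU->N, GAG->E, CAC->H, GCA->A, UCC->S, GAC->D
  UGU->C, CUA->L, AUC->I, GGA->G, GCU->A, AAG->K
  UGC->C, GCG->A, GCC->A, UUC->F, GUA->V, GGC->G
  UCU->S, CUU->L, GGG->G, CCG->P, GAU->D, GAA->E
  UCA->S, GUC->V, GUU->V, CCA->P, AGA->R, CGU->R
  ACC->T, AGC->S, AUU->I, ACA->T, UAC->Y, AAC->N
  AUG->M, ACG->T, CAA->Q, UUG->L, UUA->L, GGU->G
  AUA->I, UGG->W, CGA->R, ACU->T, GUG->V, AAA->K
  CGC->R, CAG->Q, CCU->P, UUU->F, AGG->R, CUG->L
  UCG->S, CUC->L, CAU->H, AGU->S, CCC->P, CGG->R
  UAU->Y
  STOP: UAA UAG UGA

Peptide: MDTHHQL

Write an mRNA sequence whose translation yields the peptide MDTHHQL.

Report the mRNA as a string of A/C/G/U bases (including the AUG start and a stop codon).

Answer: mRNA: AUGGACACACACCACCAACUAUAA

Derivation:
residue 1: M -> AUG (start codon)
residue 2: D codons sorted = GAC,GAU -> pick first = GAC
residue 3: T codons sorted = ACA,ACC,ACG,ACU -> pick first = ACA
residue 4: H codons sorted = CAC,CAU -> pick first = CAC
residue 5: H codons sorted = CAC,CAU -> pick first = CAC
residue 6: Q codons sorted = CAA,CAG -> pick first = CAA
residue 7: L codons sorted = CUA,CUC,CUG,CUU,UUA,UUG -> pick first = CUA
terminator: stop codons sorted = UAA,UAG,UGA -> pick first = UAA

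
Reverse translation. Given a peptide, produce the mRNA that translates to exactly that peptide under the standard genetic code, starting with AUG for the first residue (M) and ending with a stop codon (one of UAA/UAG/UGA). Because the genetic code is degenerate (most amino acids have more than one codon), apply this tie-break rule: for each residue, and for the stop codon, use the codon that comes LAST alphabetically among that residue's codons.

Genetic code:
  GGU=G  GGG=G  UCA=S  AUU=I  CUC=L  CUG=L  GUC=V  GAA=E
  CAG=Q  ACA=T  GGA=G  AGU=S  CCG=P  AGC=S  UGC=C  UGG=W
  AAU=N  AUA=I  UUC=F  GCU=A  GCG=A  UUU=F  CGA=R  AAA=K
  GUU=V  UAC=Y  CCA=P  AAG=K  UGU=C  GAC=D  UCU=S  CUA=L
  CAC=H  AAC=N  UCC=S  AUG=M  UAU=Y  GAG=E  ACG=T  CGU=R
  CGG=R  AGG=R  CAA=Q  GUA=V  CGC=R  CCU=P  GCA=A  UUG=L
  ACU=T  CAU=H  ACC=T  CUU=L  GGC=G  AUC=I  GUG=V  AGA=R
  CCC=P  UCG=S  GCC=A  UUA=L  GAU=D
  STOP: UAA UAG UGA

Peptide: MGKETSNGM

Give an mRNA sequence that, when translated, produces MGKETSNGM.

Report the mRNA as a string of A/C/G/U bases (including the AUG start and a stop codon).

residue 1: M -> AUG (start codon)
residue 2: G codons sorted = GGA,GGC,GGG,GGU -> pick last = GGU
residue 3: K codons sorted = AAA,AAG -> pick last = AAG
residue 4: E codons sorted = GAA,GAG -> pick last = GAG
residue 5: T codons sorted = ACA,ACC,ACG,ACU -> pick last = ACU
residue 6: S codons sorted = AGC,AGU,UCA,UCC,UCG,UCU -> pick last = UCU
residue 7: N codons sorted = AAC,AAU -> pick last = AAU
residue 8: G codons sorted = GGA,GGC,GGG,GGU -> pick last = GGU
residue 9: M -> AUG (only codon)
terminator: stop codons sorted = UAA,UAG,UGA -> pick last = UGA

Answer: mRNA: AUGGGUAAGGAGACUUCUAAUGGUAUGUGA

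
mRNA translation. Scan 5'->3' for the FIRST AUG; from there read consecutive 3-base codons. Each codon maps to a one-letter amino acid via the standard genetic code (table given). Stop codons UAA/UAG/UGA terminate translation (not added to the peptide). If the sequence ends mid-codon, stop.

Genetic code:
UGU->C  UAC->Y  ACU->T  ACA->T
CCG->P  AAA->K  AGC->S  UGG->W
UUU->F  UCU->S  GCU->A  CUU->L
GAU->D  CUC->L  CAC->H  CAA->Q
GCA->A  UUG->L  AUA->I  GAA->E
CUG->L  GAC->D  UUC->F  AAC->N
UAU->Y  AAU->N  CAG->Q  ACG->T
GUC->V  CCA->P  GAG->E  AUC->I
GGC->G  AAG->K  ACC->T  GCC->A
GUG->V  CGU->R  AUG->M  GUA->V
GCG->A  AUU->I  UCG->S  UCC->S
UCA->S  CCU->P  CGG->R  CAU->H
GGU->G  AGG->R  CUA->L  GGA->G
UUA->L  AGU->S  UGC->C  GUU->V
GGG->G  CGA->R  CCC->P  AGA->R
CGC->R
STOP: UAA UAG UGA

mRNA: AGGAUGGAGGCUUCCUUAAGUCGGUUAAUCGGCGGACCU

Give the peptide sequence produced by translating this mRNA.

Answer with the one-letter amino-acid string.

Answer: MEASLSRLIGGP

Derivation:
start AUG at pos 3
pos 3: AUG -> M; peptide=M
pos 6: GAG -> E; peptide=ME
pos 9: GCU -> A; peptide=MEA
pos 12: UCC -> S; peptide=MEAS
pos 15: UUA -> L; peptide=MEASL
pos 18: AGU -> S; peptide=MEASLS
pos 21: CGG -> R; peptide=MEASLSR
pos 24: UUA -> L; peptide=MEASLSRL
pos 27: AUC -> I; peptide=MEASLSRLI
pos 30: GGC -> G; peptide=MEASLSRLIG
pos 33: GGA -> G; peptide=MEASLSRLIGG
pos 36: CCU -> P; peptide=MEASLSRLIGGP
pos 39: only 0 nt remain (<3), stop (end of mRNA)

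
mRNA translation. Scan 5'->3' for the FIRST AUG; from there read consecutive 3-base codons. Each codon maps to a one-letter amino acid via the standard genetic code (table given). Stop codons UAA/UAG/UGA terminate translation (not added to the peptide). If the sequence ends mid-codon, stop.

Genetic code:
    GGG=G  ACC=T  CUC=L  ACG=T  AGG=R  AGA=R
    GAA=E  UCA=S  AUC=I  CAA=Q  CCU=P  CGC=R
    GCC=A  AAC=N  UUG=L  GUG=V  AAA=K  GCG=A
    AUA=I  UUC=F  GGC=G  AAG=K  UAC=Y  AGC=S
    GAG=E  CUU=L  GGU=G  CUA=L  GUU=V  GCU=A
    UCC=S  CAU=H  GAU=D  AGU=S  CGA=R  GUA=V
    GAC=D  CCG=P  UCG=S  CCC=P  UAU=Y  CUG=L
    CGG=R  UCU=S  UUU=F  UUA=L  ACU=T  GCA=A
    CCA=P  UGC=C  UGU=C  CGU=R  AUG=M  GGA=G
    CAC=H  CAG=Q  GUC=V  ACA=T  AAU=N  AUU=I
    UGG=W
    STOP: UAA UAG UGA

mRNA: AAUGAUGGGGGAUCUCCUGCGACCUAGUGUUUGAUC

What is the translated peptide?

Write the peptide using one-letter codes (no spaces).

start AUG at pos 1
pos 1: AUG -> M; peptide=M
pos 4: AUG -> M; peptide=MM
pos 7: GGG -> G; peptide=MMG
pos 10: GAU -> D; peptide=MMGD
pos 13: CUC -> L; peptide=MMGDL
pos 16: CUG -> L; peptide=MMGDLL
pos 19: CGA -> R; peptide=MMGDLLR
pos 22: CCU -> P; peptide=MMGDLLRP
pos 25: AGU -> S; peptide=MMGDLLRPS
pos 28: GUU -> V; peptide=MMGDLLRPSV
pos 31: UGA -> STOP

Answer: MMGDLLRPSV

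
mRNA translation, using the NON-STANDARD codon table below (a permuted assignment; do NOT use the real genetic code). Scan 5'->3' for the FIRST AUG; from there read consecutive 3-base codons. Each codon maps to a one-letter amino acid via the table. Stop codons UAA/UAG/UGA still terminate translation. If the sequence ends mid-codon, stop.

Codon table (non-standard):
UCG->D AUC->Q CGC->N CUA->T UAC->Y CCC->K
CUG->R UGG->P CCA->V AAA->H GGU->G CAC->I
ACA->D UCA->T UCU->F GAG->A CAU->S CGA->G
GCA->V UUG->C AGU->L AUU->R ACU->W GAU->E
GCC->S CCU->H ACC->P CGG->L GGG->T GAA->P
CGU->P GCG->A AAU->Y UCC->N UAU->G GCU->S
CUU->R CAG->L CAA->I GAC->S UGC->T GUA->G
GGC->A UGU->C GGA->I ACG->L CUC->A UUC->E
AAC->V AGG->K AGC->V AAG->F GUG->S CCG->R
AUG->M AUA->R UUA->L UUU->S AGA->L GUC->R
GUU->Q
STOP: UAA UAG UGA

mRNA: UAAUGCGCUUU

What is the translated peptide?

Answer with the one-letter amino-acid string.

start AUG at pos 2
pos 2: AUG -> M; peptide=M
pos 5: CGC -> N; peptide=MN
pos 8: UUU -> S; peptide=MNS
pos 11: only 0 nt remain (<3), stop (end of mRNA)

Answer: MNS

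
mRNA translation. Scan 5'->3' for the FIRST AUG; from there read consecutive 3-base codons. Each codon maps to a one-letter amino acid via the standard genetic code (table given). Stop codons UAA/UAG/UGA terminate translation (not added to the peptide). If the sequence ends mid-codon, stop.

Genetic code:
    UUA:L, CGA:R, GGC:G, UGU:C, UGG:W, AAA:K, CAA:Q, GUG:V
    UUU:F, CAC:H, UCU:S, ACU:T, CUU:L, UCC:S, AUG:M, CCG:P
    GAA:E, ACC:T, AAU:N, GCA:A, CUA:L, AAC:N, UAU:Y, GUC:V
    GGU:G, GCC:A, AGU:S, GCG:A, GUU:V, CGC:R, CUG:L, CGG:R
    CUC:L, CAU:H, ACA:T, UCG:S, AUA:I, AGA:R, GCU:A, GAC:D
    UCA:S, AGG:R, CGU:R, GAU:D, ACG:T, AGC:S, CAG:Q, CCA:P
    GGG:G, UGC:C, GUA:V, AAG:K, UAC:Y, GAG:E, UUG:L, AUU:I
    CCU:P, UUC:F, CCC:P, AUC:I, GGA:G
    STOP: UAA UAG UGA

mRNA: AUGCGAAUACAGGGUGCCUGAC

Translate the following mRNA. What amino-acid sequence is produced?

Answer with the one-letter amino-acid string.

start AUG at pos 0
pos 0: AUG -> M; peptide=M
pos 3: CGA -> R; peptide=MR
pos 6: AUA -> I; peptide=MRI
pos 9: CAG -> Q; peptide=MRIQ
pos 12: GGU -> G; peptide=MRIQG
pos 15: GCC -> A; peptide=MRIQGA
pos 18: UGA -> STOP

Answer: MRIQGA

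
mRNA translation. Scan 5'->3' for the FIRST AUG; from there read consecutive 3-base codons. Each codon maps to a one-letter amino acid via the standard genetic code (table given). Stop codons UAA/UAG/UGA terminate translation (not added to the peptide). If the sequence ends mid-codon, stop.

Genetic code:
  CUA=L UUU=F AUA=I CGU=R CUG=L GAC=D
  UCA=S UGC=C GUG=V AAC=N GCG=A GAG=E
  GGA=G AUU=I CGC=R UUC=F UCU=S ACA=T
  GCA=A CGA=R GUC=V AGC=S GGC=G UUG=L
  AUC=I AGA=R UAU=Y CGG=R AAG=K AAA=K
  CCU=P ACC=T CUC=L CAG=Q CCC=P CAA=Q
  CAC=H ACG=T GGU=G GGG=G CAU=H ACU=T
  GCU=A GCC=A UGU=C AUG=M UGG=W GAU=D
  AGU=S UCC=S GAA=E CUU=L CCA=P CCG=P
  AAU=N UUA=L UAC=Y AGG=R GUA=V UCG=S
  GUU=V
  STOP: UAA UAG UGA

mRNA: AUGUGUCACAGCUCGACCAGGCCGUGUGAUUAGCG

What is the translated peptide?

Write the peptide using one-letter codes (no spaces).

Answer: MCHSSTRPCD

Derivation:
start AUG at pos 0
pos 0: AUG -> M; peptide=M
pos 3: UGU -> C; peptide=MC
pos 6: CAC -> H; peptide=MCH
pos 9: AGC -> S; peptide=MCHS
pos 12: UCG -> S; peptide=MCHSS
pos 15: ACC -> T; peptide=MCHSST
pos 18: AGG -> R; peptide=MCHSSTR
pos 21: CCG -> P; peptide=MCHSSTRP
pos 24: UGU -> C; peptide=MCHSSTRPC
pos 27: GAU -> D; peptide=MCHSSTRPCD
pos 30: UAG -> STOP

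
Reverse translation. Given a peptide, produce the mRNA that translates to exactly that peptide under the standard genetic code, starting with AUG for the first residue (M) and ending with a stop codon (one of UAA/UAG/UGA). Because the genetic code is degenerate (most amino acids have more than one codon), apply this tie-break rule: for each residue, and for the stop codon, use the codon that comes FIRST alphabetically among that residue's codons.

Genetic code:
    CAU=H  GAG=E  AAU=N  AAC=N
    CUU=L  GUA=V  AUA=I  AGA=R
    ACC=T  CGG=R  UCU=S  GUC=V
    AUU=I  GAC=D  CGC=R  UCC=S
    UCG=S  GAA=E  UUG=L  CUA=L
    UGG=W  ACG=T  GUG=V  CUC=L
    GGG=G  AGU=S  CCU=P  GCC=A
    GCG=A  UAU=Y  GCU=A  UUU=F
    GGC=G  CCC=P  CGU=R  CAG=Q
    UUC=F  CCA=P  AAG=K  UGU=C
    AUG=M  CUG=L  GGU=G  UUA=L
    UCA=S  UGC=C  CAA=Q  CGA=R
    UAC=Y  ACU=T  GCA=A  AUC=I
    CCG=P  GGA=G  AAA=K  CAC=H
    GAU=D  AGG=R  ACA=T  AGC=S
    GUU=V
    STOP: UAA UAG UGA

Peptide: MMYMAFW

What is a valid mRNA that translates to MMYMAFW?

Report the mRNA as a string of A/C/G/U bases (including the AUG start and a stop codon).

Answer: mRNA: AUGAUGUACAUGGCAUUCUGGUAA

Derivation:
residue 1: M -> AUG (start codon)
residue 2: M -> AUG (only codon)
residue 3: Y codons sorted = UAC,UAU -> pick first = UAC
residue 4: M -> AUG (only codon)
residue 5: A codons sorted = GCA,GCC,GCG,GCU -> pick first = GCA
residue 6: F codons sorted = UUC,UUU -> pick first = UUC
residue 7: W -> UGG (only codon)
terminator: stop codons sorted = UAA,UAG,UGA -> pick first = UAA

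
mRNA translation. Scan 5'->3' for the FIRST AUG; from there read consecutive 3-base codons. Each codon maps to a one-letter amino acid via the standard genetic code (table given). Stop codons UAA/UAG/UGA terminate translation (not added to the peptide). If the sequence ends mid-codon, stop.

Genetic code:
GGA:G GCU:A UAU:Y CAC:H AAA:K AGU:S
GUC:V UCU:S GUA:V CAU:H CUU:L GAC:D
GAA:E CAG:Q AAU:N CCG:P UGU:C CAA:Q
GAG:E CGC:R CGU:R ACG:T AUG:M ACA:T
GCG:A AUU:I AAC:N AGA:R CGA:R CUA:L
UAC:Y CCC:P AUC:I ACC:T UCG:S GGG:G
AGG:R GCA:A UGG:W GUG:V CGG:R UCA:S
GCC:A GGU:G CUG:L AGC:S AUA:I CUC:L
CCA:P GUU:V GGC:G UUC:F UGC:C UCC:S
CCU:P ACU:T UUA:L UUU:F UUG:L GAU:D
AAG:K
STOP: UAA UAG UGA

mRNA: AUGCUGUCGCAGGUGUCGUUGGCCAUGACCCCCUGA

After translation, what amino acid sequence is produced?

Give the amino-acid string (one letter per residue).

Answer: MLSQVSLAMTP

Derivation:
start AUG at pos 0
pos 0: AUG -> M; peptide=M
pos 3: CUG -> L; peptide=ML
pos 6: UCG -> S; peptide=MLS
pos 9: CAG -> Q; peptide=MLSQ
pos 12: GUG -> V; peptide=MLSQV
pos 15: UCG -> S; peptide=MLSQVS
pos 18: UUG -> L; peptide=MLSQVSL
pos 21: GCC -> A; peptide=MLSQVSLA
pos 24: AUG -> M; peptide=MLSQVSLAM
pos 27: ACC -> T; peptide=MLSQVSLAMT
pos 30: CCC -> P; peptide=MLSQVSLAMTP
pos 33: UGA -> STOP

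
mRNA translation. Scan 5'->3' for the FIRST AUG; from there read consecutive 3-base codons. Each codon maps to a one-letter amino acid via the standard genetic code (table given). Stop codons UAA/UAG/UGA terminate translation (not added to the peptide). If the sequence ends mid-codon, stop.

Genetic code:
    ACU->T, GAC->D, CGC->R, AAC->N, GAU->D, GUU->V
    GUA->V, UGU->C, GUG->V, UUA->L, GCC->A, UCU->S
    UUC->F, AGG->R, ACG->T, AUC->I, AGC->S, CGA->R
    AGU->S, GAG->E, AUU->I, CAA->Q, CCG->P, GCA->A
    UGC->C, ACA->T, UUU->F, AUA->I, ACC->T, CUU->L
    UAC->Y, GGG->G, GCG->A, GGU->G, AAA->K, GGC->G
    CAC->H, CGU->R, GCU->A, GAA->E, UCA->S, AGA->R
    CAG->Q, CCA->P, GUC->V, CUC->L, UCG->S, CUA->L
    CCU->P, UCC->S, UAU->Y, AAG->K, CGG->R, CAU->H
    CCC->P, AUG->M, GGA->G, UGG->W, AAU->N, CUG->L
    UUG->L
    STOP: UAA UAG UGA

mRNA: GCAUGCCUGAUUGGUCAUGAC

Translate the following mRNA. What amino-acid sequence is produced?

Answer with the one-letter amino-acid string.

start AUG at pos 2
pos 2: AUG -> M; peptide=M
pos 5: CCU -> P; peptide=MP
pos 8: GAU -> D; peptide=MPD
pos 11: UGG -> W; peptide=MPDW
pos 14: UCA -> S; peptide=MPDWS
pos 17: UGA -> STOP

Answer: MPDWS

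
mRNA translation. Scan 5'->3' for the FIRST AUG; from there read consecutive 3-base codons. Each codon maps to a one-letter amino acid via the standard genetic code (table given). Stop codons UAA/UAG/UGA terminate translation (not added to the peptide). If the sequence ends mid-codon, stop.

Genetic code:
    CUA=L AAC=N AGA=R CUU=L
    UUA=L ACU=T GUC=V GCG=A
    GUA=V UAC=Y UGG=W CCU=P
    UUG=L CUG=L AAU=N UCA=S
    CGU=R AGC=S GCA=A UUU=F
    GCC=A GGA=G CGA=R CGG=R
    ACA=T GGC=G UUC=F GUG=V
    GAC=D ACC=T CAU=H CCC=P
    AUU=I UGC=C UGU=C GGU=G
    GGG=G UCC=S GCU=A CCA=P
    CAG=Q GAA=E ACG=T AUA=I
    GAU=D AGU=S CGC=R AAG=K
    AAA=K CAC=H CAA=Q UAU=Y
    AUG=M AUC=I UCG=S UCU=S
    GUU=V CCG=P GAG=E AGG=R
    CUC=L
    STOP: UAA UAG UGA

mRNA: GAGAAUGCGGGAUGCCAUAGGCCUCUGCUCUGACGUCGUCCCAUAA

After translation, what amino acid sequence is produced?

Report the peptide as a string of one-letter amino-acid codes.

start AUG at pos 4
pos 4: AUG -> M; peptide=M
pos 7: CGG -> R; peptide=MR
pos 10: GAU -> D; peptide=MRD
pos 13: GCC -> A; peptide=MRDA
pos 16: AUA -> I; peptide=MRDAI
pos 19: GGC -> G; peptide=MRDAIG
pos 22: CUC -> L; peptide=MRDAIGL
pos 25: UGC -> C; peptide=MRDAIGLC
pos 28: UCU -> S; peptide=MRDAIGLCS
pos 31: GAC -> D; peptide=MRDAIGLCSD
pos 34: GUC -> V; peptide=MRDAIGLCSDV
pos 37: GUC -> V; peptide=MRDAIGLCSDVV
pos 40: CCA -> P; peptide=MRDAIGLCSDVVP
pos 43: UAA -> STOP

Answer: MRDAIGLCSDVVP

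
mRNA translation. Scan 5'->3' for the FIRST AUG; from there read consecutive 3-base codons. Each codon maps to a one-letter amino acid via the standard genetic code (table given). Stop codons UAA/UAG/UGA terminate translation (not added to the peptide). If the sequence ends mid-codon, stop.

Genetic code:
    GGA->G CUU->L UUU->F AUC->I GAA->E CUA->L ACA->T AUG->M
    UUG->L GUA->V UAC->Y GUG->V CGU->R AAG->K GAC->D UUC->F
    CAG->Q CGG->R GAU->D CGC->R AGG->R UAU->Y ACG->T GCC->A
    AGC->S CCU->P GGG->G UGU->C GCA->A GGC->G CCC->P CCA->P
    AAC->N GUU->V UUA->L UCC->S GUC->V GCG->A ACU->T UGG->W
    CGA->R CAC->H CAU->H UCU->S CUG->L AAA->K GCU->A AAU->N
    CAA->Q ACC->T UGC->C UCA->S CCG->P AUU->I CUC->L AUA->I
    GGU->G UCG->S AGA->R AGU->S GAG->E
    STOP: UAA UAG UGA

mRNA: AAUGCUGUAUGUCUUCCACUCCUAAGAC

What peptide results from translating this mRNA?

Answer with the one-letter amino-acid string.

start AUG at pos 1
pos 1: AUG -> M; peptide=M
pos 4: CUG -> L; peptide=ML
pos 7: UAU -> Y; peptide=MLY
pos 10: GUC -> V; peptide=MLYV
pos 13: UUC -> F; peptide=MLYVF
pos 16: CAC -> H; peptide=MLYVFH
pos 19: UCC -> S; peptide=MLYVFHS
pos 22: UAA -> STOP

Answer: MLYVFHS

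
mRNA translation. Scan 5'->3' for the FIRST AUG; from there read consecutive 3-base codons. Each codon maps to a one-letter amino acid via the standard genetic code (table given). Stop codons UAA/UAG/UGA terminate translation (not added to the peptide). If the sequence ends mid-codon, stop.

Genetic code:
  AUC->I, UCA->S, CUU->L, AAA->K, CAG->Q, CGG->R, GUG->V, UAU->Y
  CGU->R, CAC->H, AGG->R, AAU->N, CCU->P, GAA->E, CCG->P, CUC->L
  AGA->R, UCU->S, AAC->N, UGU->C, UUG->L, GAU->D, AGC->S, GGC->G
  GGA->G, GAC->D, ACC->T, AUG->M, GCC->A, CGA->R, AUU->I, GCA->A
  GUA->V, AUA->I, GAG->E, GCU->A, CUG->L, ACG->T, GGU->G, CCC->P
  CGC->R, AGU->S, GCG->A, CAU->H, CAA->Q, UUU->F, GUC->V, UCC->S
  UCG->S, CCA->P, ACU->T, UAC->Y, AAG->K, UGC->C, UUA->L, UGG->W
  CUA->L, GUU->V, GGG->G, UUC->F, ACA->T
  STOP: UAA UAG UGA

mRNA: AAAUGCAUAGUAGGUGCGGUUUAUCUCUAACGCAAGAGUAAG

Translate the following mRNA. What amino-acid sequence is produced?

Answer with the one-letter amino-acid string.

start AUG at pos 2
pos 2: AUG -> M; peptide=M
pos 5: CAU -> H; peptide=MH
pos 8: AGU -> S; peptide=MHS
pos 11: AGG -> R; peptide=MHSR
pos 14: UGC -> C; peptide=MHSRC
pos 17: GGU -> G; peptide=MHSRCG
pos 20: UUA -> L; peptide=MHSRCGL
pos 23: UCU -> S; peptide=MHSRCGLS
pos 26: CUA -> L; peptide=MHSRCGLSL
pos 29: ACG -> T; peptide=MHSRCGLSLT
pos 32: CAA -> Q; peptide=MHSRCGLSLTQ
pos 35: GAG -> E; peptide=MHSRCGLSLTQE
pos 38: UAA -> STOP

Answer: MHSRCGLSLTQE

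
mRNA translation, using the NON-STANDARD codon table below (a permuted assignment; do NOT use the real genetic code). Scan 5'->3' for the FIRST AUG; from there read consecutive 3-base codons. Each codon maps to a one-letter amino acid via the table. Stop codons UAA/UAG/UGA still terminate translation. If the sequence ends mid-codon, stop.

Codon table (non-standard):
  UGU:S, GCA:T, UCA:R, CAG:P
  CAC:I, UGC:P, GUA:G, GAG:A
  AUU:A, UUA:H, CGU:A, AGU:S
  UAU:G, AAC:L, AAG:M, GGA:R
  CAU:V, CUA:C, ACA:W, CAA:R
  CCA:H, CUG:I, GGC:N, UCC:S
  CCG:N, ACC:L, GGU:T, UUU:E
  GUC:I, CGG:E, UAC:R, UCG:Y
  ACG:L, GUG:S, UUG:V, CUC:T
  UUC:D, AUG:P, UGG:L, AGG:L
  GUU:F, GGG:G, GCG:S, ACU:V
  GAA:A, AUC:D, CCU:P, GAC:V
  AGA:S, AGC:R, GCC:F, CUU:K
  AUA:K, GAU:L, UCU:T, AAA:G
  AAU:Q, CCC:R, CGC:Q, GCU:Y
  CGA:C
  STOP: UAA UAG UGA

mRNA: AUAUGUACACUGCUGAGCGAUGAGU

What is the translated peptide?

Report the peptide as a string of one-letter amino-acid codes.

Answer: PRVYAC

Derivation:
start AUG at pos 2
pos 2: AUG -> P; peptide=P
pos 5: UAC -> R; peptide=PR
pos 8: ACU -> V; peptide=PRV
pos 11: GCU -> Y; peptide=PRVY
pos 14: GAG -> A; peptide=PRVYA
pos 17: CGA -> C; peptide=PRVYAC
pos 20: UGA -> STOP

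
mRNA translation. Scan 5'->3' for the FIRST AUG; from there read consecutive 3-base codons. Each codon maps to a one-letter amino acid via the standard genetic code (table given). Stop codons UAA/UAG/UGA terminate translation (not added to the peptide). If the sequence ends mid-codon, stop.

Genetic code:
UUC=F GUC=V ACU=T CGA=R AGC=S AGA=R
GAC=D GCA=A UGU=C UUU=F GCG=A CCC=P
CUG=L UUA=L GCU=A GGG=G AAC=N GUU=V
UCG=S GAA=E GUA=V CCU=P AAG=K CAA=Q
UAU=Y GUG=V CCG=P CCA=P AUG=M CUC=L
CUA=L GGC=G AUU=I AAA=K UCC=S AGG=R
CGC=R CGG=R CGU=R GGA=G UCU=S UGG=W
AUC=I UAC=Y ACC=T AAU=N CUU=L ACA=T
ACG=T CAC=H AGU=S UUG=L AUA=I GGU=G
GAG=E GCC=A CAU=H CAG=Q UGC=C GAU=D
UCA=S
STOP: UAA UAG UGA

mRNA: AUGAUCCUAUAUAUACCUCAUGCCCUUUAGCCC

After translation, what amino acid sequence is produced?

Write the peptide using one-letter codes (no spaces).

Answer: MILYIPHAL

Derivation:
start AUG at pos 0
pos 0: AUG -> M; peptide=M
pos 3: AUC -> I; peptide=MI
pos 6: CUA -> L; peptide=MIL
pos 9: UAU -> Y; peptide=MILY
pos 12: AUA -> I; peptide=MILYI
pos 15: CCU -> P; peptide=MILYIP
pos 18: CAU -> H; peptide=MILYIPH
pos 21: GCC -> A; peptide=MILYIPHA
pos 24: CUU -> L; peptide=MILYIPHAL
pos 27: UAG -> STOP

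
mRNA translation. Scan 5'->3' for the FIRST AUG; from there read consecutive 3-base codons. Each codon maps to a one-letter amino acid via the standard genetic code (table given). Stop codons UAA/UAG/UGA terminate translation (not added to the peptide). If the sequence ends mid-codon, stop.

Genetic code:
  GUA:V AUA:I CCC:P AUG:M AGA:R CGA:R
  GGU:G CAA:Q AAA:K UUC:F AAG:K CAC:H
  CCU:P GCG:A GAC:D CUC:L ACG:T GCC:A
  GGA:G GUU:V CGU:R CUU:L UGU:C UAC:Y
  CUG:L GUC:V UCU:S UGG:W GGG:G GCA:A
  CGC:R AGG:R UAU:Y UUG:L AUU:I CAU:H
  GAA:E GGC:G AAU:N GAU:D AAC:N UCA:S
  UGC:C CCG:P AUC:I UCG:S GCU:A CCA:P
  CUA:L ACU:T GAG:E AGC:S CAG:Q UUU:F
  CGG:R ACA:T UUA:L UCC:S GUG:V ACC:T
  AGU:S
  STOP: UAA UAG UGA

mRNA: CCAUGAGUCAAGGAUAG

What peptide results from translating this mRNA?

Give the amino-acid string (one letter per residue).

Answer: MSQG

Derivation:
start AUG at pos 2
pos 2: AUG -> M; peptide=M
pos 5: AGU -> S; peptide=MS
pos 8: CAA -> Q; peptide=MSQ
pos 11: GGA -> G; peptide=MSQG
pos 14: UAG -> STOP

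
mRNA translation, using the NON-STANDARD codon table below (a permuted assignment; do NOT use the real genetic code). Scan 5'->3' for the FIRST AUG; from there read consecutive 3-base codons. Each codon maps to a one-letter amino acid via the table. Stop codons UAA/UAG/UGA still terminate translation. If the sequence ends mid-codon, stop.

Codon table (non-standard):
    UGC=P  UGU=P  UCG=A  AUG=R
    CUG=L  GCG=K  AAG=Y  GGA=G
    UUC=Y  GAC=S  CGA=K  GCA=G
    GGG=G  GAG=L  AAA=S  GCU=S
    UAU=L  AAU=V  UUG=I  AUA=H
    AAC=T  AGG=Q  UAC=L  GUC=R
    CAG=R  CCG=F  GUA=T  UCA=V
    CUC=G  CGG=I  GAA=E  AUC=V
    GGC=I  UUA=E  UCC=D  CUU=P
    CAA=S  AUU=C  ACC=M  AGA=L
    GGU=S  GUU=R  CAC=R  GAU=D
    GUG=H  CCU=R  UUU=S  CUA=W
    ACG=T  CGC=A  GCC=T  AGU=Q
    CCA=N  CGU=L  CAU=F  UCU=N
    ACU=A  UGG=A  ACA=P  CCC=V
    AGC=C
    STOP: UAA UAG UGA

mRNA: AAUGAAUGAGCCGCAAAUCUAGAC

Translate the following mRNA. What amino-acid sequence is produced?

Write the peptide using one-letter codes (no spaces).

start AUG at pos 1
pos 1: AUG -> R; peptide=R
pos 4: AAU -> V; peptide=RV
pos 7: GAG -> L; peptide=RVL
pos 10: CCG -> F; peptide=RVLF
pos 13: CAA -> S; peptide=RVLFS
pos 16: AUC -> V; peptide=RVLFSV
pos 19: UAG -> STOP

Answer: RVLFSV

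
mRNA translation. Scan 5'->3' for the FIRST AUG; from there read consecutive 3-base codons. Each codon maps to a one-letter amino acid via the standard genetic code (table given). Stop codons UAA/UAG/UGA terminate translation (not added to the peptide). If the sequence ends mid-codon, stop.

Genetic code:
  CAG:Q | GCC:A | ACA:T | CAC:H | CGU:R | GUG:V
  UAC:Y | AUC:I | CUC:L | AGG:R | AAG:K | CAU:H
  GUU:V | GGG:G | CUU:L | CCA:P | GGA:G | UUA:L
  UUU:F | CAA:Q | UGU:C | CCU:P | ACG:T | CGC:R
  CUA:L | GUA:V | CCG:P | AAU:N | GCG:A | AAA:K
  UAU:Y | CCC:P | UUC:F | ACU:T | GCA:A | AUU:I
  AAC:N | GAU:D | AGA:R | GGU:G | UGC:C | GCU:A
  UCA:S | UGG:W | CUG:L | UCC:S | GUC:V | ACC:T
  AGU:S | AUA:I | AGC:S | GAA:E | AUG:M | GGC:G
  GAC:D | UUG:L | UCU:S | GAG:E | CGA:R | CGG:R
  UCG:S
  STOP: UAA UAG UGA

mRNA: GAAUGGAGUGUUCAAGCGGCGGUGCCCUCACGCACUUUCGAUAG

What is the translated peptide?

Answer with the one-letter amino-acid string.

start AUG at pos 2
pos 2: AUG -> M; peptide=M
pos 5: GAG -> E; peptide=ME
pos 8: UGU -> C; peptide=MEC
pos 11: UCA -> S; peptide=MECS
pos 14: AGC -> S; peptide=MECSS
pos 17: GGC -> G; peptide=MECSSG
pos 20: GGU -> G; peptide=MECSSGG
pos 23: GCC -> A; peptide=MECSSGGA
pos 26: CUC -> L; peptide=MECSSGGAL
pos 29: ACG -> T; peptide=MECSSGGALT
pos 32: CAC -> H; peptide=MECSSGGALTH
pos 35: UUU -> F; peptide=MECSSGGALTHF
pos 38: CGA -> R; peptide=MECSSGGALTHFR
pos 41: UAG -> STOP

Answer: MECSSGGALTHFR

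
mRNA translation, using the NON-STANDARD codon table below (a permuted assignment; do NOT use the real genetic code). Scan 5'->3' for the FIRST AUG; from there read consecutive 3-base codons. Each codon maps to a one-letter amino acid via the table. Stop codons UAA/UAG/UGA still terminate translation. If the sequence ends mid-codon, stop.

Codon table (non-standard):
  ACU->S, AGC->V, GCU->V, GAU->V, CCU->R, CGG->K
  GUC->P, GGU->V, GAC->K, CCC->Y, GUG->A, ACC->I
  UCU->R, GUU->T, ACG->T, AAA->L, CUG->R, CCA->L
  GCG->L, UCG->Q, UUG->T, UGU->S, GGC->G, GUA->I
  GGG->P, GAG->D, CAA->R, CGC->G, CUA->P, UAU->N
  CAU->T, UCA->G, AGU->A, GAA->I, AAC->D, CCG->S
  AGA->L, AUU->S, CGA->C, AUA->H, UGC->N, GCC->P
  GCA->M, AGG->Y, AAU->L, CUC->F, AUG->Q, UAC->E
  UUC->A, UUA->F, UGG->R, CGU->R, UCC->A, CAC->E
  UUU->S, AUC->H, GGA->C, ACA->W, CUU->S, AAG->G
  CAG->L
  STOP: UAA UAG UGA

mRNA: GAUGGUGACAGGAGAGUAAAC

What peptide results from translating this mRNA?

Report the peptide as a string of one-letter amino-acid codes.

start AUG at pos 1
pos 1: AUG -> Q; peptide=Q
pos 4: GUG -> A; peptide=QA
pos 7: ACA -> W; peptide=QAW
pos 10: GGA -> C; peptide=QAWC
pos 13: GAG -> D; peptide=QAWCD
pos 16: UAA -> STOP

Answer: QAWCD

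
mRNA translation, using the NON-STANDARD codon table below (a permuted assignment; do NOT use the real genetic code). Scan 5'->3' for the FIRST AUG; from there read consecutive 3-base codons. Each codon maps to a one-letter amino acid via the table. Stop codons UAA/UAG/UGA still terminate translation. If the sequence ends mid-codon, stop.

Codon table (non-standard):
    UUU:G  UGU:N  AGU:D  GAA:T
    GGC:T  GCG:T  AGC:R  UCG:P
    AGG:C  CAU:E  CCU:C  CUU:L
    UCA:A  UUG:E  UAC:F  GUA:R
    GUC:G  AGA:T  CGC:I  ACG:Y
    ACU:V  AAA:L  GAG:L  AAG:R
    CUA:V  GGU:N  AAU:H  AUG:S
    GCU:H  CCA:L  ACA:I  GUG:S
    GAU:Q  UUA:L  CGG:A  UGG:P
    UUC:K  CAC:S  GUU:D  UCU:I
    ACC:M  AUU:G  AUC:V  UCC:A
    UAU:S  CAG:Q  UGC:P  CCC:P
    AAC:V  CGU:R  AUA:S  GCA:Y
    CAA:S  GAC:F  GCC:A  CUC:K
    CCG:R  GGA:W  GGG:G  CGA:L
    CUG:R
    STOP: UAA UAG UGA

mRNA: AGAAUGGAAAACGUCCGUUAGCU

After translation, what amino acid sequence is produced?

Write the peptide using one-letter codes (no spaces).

Answer: STVGR

Derivation:
start AUG at pos 3
pos 3: AUG -> S; peptide=S
pos 6: GAA -> T; peptide=ST
pos 9: AAC -> V; peptide=STV
pos 12: GUC -> G; peptide=STVG
pos 15: CGU -> R; peptide=STVGR
pos 18: UAG -> STOP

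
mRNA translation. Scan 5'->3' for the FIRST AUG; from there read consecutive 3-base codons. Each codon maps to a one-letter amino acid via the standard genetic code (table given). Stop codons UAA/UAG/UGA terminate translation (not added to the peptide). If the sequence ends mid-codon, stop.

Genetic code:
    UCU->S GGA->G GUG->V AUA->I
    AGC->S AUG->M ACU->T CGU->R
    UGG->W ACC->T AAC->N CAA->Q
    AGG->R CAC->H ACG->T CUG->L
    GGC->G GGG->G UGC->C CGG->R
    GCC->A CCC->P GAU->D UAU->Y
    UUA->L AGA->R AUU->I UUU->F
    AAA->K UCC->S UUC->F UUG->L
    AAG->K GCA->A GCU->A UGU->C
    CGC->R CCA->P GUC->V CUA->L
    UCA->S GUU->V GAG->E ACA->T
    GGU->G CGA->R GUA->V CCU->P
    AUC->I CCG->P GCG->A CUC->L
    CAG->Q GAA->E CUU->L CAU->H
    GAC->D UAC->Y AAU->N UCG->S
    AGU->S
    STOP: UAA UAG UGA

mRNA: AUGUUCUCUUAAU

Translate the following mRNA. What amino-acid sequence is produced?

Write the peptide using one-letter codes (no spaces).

start AUG at pos 0
pos 0: AUG -> M; peptide=M
pos 3: UUC -> F; peptide=MF
pos 6: UCU -> S; peptide=MFS
pos 9: UAA -> STOP

Answer: MFS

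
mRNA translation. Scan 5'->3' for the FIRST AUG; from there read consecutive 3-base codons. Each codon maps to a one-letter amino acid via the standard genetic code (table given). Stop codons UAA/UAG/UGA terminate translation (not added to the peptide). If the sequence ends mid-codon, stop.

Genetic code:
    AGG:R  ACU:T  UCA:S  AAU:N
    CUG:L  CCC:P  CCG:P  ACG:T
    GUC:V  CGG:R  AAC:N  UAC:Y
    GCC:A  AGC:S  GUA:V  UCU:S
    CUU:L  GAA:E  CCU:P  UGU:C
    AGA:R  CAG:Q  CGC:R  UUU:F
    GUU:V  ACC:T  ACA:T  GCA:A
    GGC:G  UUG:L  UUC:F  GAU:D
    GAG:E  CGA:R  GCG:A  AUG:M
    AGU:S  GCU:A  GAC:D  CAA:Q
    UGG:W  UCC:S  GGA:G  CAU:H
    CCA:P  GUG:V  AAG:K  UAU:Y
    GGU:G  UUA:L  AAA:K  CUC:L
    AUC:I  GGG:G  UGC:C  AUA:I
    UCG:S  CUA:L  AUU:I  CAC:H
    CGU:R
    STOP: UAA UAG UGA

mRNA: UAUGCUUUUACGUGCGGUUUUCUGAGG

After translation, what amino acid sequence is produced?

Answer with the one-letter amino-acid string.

Answer: MLLRAVF

Derivation:
start AUG at pos 1
pos 1: AUG -> M; peptide=M
pos 4: CUU -> L; peptide=ML
pos 7: UUA -> L; peptide=MLL
pos 10: CGU -> R; peptide=MLLR
pos 13: GCG -> A; peptide=MLLRA
pos 16: GUU -> V; peptide=MLLRAV
pos 19: UUC -> F; peptide=MLLRAVF
pos 22: UGA -> STOP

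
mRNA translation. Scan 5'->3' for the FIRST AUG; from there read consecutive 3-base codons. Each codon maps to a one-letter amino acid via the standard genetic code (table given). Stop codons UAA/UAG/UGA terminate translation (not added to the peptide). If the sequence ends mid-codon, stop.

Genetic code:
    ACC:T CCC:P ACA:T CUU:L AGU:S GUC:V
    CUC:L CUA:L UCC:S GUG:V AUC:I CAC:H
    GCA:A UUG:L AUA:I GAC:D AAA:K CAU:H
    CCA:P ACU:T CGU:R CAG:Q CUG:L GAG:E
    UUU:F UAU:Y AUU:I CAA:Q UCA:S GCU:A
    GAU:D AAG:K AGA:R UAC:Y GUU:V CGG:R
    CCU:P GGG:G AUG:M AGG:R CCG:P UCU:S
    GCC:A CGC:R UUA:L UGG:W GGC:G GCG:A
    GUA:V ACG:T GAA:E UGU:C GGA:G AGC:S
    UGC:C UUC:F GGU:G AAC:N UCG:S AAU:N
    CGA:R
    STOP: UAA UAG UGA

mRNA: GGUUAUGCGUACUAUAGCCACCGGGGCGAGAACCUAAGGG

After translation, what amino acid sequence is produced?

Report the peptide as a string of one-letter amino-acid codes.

start AUG at pos 4
pos 4: AUG -> M; peptide=M
pos 7: CGU -> R; peptide=MR
pos 10: ACU -> T; peptide=MRT
pos 13: AUA -> I; peptide=MRTI
pos 16: GCC -> A; peptide=MRTIA
pos 19: ACC -> T; peptide=MRTIAT
pos 22: GGG -> G; peptide=MRTIATG
pos 25: GCG -> A; peptide=MRTIATGA
pos 28: AGA -> R; peptide=MRTIATGAR
pos 31: ACC -> T; peptide=MRTIATGART
pos 34: UAA -> STOP

Answer: MRTIATGART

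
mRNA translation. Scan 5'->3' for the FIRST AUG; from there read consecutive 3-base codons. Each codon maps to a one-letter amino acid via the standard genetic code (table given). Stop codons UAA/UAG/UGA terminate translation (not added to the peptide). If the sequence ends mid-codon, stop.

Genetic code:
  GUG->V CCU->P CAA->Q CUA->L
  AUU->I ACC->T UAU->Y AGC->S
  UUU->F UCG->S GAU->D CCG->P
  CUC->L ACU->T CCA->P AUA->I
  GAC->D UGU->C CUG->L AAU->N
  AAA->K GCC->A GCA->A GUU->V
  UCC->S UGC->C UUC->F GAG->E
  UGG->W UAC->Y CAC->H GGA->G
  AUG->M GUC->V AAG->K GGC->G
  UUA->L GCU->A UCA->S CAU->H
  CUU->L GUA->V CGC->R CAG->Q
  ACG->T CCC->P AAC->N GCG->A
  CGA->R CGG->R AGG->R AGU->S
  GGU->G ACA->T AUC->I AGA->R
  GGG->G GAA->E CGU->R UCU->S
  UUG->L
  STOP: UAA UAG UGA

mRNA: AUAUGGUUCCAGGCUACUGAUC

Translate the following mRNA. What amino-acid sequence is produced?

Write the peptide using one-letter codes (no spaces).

start AUG at pos 2
pos 2: AUG -> M; peptide=M
pos 5: GUU -> V; peptide=MV
pos 8: CCA -> P; peptide=MVP
pos 11: GGC -> G; peptide=MVPG
pos 14: UAC -> Y; peptide=MVPGY
pos 17: UGA -> STOP

Answer: MVPGY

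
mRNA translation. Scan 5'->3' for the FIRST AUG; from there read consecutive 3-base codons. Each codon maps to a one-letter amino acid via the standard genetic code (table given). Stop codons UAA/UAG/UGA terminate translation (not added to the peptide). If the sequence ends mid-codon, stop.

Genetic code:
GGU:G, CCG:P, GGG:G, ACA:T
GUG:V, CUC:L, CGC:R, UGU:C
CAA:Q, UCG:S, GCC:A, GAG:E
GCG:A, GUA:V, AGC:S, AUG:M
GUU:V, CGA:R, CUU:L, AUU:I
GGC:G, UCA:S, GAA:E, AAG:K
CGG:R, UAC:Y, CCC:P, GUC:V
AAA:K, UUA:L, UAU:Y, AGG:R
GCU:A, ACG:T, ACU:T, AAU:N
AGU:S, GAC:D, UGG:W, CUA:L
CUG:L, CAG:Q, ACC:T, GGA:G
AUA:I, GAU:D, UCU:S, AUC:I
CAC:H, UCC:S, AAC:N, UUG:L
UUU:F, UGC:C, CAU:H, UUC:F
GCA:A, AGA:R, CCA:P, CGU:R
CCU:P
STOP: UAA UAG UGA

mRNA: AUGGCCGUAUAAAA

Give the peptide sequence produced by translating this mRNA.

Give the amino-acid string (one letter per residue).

start AUG at pos 0
pos 0: AUG -> M; peptide=M
pos 3: GCC -> A; peptide=MA
pos 6: GUA -> V; peptide=MAV
pos 9: UAA -> STOP

Answer: MAV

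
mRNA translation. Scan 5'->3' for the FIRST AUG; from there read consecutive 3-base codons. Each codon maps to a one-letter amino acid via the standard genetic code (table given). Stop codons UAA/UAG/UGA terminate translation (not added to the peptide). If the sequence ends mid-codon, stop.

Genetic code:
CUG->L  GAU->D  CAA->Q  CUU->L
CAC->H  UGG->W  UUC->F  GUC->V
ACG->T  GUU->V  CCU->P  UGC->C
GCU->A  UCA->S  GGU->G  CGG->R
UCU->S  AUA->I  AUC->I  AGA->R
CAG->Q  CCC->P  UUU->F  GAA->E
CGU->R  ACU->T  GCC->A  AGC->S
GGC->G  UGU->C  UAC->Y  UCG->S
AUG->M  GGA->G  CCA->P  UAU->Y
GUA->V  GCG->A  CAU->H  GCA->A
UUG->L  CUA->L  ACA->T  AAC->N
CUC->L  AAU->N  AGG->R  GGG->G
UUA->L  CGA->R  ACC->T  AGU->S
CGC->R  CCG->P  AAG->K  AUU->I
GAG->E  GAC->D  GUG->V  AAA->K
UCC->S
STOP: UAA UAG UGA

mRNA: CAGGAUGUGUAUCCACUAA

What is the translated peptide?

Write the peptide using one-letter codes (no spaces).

Answer: MCIH

Derivation:
start AUG at pos 4
pos 4: AUG -> M; peptide=M
pos 7: UGU -> C; peptide=MC
pos 10: AUC -> I; peptide=MCI
pos 13: CAC -> H; peptide=MCIH
pos 16: UAA -> STOP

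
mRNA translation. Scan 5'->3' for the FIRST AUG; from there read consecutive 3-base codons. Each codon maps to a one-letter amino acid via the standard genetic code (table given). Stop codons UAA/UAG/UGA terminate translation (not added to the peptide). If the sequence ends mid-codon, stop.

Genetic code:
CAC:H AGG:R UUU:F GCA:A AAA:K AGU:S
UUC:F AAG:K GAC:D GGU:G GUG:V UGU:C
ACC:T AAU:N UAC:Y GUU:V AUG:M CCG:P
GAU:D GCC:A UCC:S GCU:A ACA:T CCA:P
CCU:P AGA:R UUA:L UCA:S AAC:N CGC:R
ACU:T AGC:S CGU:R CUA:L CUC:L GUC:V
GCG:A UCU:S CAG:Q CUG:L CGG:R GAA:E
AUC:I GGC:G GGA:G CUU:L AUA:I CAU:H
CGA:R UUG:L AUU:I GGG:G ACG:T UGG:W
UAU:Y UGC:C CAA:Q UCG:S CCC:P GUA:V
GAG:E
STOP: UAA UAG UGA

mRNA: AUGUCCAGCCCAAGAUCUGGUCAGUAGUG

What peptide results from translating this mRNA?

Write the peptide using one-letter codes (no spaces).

Answer: MSSPRSGQ

Derivation:
start AUG at pos 0
pos 0: AUG -> M; peptide=M
pos 3: UCC -> S; peptide=MS
pos 6: AGC -> S; peptide=MSS
pos 9: CCA -> P; peptide=MSSP
pos 12: AGA -> R; peptide=MSSPR
pos 15: UCU -> S; peptide=MSSPRS
pos 18: GGU -> G; peptide=MSSPRSG
pos 21: CAG -> Q; peptide=MSSPRSGQ
pos 24: UAG -> STOP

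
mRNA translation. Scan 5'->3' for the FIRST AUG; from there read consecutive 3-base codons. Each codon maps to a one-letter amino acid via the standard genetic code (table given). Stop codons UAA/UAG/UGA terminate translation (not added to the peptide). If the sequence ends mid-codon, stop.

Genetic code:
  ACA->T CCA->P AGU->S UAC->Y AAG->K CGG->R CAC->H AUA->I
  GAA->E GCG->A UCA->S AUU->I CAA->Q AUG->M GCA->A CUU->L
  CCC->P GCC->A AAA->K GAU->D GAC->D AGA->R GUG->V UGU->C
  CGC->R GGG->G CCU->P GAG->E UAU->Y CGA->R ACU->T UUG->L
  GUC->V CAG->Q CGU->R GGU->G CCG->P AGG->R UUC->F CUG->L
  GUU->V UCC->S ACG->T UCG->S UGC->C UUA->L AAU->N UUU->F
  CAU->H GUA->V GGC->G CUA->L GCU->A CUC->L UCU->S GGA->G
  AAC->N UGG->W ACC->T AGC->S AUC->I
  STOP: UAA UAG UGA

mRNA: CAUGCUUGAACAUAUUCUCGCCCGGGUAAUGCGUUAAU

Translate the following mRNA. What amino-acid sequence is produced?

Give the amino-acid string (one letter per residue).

start AUG at pos 1
pos 1: AUG -> M; peptide=M
pos 4: CUU -> L; peptide=ML
pos 7: GAA -> E; peptide=MLE
pos 10: CAU -> H; peptide=MLEH
pos 13: AUU -> I; peptide=MLEHI
pos 16: CUC -> L; peptide=MLEHIL
pos 19: GCC -> A; peptide=MLEHILA
pos 22: CGG -> R; peptide=MLEHILAR
pos 25: GUA -> V; peptide=MLEHILARV
pos 28: AUG -> M; peptide=MLEHILARVM
pos 31: CGU -> R; peptide=MLEHILARVMR
pos 34: UAA -> STOP

Answer: MLEHILARVMR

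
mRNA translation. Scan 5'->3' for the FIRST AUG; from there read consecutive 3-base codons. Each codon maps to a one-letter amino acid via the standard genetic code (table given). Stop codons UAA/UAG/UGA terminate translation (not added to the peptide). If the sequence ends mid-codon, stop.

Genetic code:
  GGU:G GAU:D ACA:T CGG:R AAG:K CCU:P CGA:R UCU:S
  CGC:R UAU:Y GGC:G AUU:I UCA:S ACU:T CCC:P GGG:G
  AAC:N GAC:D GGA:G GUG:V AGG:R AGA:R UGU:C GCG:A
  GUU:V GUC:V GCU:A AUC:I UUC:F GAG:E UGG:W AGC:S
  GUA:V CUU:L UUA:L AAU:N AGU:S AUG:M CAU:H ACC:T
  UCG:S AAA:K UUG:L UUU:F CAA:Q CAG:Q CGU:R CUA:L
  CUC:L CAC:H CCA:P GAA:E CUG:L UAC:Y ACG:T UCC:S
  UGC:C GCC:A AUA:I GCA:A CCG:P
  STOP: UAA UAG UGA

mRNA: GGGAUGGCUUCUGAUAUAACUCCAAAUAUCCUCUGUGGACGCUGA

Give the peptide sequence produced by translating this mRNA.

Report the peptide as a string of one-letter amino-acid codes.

start AUG at pos 3
pos 3: AUG -> M; peptide=M
pos 6: GCU -> A; peptide=MA
pos 9: UCU -> S; peptide=MAS
pos 12: GAU -> D; peptide=MASD
pos 15: AUA -> I; peptide=MASDI
pos 18: ACU -> T; peptide=MASDIT
pos 21: CCA -> P; peptide=MASDITP
pos 24: AAU -> N; peptide=MASDITPN
pos 27: AUC -> I; peptide=MASDITPNI
pos 30: CUC -> L; peptide=MASDITPNIL
pos 33: UGU -> C; peptide=MASDITPNILC
pos 36: GGA -> G; peptide=MASDITPNILCG
pos 39: CGC -> R; peptide=MASDITPNILCGR
pos 42: UGA -> STOP

Answer: MASDITPNILCGR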